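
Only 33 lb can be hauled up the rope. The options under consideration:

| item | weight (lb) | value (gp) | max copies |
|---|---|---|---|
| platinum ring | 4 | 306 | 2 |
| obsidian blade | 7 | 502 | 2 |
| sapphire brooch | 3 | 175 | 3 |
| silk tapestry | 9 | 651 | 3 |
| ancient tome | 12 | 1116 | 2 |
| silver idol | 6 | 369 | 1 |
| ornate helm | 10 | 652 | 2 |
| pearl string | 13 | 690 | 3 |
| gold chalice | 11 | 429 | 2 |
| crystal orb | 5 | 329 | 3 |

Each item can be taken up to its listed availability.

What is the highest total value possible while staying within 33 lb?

Taking the top-ratio items first gives 2×platinum ring + 2×ancient tome for 2844 (32 lb).
Replace 2×platinum ring with silk tapestry: the trade gains 39 net, giving 2883 at 33 lb.
Every other selection either busts 33 lb or exceeds an availability limit or fails to beat 2883.

2883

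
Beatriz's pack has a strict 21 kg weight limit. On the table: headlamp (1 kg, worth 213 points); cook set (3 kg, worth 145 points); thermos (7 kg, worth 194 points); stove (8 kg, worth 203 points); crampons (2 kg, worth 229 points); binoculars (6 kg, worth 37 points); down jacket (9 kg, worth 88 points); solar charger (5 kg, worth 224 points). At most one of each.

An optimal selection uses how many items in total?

Optimal total is 1014.
One optimal bundle: headlamp + cook set + stove + crampons + solar charger (19 kg).
All optima have 5 items.

5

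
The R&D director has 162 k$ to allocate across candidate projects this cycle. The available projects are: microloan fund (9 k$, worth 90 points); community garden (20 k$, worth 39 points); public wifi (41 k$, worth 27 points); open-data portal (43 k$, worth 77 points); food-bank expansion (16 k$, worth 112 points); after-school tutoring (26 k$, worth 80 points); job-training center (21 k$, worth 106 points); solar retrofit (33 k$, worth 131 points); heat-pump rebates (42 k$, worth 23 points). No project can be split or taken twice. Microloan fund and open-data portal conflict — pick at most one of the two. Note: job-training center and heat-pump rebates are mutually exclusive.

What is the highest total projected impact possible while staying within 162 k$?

558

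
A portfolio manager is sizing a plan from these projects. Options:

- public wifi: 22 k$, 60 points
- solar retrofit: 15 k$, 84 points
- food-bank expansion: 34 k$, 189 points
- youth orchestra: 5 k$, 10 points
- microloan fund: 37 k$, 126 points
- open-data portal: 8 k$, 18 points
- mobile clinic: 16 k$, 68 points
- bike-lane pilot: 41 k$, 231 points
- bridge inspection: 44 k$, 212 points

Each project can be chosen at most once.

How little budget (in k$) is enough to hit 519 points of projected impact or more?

98

Minimise k$ subject to total projected impact ≥ 519.
solar retrofit + food-bank expansion + open-data portal + bike-lane pilot: 522 projected impact at 98 k$.
Any bundle with less than 98 k$ falls short of 519.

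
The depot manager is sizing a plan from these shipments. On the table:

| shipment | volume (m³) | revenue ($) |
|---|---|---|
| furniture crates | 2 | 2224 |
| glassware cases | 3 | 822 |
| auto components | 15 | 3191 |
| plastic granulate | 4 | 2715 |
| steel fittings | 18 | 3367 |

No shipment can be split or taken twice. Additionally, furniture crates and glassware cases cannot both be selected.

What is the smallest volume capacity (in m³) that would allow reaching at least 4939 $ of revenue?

6

Look for the lowest-volume combination reaching 4939.
Taking furniture crates + plastic granulate gives 4939 (≥ 4939) for 6 m³.
Below 6 m³ the best achievable stays under 4939.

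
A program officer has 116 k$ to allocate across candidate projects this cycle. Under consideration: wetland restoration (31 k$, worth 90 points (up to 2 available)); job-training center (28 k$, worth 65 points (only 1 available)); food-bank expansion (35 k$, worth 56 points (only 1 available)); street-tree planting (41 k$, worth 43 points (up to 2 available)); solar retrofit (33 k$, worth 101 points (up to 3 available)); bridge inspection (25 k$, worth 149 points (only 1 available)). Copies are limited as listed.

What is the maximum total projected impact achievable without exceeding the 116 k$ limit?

Filling by ratio: 2×solar retrofit + bridge inspection for 351, with 25 k$ left unused.
Dropping 2×solar retrofit frees 66 k$; slotting in 2×wetland restoration + job-training center (90 k$) lifts the total to 394 at 115 k$.
Every other selection either busts 116 k$ or exceeds an availability limit or fails to beat 394.

394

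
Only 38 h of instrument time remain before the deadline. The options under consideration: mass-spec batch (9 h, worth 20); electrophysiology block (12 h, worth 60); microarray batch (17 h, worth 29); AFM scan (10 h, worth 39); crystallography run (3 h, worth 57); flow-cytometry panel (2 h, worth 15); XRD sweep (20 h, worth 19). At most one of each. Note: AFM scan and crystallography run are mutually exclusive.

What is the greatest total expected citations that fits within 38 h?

Best packing: electrophysiology block + microarray batch + crystallography run + flow-cytometry panel — 34 h, 161 total.
Next best is mass-spec batch + electrophysiology block + crystallography run + flow-cytometry panel at 152 (26 h) — short by 9.

161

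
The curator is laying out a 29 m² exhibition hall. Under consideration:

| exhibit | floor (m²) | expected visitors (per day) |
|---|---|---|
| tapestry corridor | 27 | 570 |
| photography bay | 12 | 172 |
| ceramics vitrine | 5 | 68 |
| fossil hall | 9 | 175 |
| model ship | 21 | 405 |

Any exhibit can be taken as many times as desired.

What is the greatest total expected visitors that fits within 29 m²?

Density check — tapestry corridor 21.11, fossil hall 19.44, model ship 19.29, photography bay 14.33 are the best per m².
Tapestry corridor uses 27 of the 29 m² and totals 570.
Nothing else within 29 m² beats 570.

570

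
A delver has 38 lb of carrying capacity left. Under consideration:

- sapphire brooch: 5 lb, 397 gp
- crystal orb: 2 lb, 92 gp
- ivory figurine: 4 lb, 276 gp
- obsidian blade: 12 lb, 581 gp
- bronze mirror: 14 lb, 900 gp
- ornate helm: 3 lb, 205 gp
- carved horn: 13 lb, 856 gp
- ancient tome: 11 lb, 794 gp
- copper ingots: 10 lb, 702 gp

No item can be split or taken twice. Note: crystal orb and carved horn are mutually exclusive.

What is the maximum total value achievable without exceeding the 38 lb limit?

Density check — sapphire brooch 79.40, ancient tome 72.18, copper ingots 70.20 are the best per lb.
The ratio heuristic lands on sapphire brooch + crystal orb + ivory figurine + ornate helm + ancient tome + copper ingots (2466) but leaves 3 lb idle.
Replace sapphire brooch and crystal orb and ornate helm with carved horn: the trade gains 162 net, giving 2628 at 38 lb.
Next best is bronze mirror + ornate helm + ancient tome + copper ingots at 2601 (38 lb) — short by 27.

2628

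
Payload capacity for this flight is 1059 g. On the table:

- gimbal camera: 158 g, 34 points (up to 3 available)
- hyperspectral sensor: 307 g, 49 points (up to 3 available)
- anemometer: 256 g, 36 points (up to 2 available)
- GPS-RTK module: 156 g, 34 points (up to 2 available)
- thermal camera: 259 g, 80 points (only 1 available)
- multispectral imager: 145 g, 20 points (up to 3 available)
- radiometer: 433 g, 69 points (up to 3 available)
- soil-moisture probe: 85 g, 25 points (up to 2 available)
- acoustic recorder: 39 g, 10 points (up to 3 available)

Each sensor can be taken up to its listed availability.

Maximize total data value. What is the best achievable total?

By data value per g: thermal camera 0.31, soil-moisture probe 0.29, acoustic recorder 0.26 lead.
The ratio heuristic lands on gimbal camera + 2×GPS-RTK module + thermal camera + 2×soil-moisture probe + 3×acoustic recorder (262) but leaves 43 g idle.
The 117 g tied up in 3×acoustic recorder is better spent on gimbal camera — total rises to 266 (1057 g).
That's the maximum — no swap from here does better than 266.

266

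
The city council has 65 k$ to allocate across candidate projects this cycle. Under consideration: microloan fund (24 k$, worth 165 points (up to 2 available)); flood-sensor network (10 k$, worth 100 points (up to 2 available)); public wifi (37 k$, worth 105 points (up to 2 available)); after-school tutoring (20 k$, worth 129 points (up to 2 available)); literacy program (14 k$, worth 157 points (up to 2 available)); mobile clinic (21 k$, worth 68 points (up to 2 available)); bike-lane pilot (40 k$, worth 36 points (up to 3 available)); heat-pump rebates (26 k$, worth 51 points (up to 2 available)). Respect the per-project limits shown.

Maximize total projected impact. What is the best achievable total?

The ratio heuristic lands on 2×flood-sensor network + 2×literacy program (514) but leaves 17 k$ idle.
Dropping flood-sensor network frees 10 k$; slotting in microloan fund (24 k$) lifts the total to 579 at 62 k$.
Nothing else within 65 k$ beats 579.

579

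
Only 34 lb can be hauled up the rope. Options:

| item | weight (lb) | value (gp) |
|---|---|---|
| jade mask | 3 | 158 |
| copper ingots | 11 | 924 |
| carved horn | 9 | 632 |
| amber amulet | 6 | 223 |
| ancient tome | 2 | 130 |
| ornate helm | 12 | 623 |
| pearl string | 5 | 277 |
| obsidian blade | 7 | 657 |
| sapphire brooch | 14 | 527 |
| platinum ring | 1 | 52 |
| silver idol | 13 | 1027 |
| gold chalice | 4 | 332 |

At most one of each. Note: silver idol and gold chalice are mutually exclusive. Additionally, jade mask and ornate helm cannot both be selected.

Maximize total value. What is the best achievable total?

2790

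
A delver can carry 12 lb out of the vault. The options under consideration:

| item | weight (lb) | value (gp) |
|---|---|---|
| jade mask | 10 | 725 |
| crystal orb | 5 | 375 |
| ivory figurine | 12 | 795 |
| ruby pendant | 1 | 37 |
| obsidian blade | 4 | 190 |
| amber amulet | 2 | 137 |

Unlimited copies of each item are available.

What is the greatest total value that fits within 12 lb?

887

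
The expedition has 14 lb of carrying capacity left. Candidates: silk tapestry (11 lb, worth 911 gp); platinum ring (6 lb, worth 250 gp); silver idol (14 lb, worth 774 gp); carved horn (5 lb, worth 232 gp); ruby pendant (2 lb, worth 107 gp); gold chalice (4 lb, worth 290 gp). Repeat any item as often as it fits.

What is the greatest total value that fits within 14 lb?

1018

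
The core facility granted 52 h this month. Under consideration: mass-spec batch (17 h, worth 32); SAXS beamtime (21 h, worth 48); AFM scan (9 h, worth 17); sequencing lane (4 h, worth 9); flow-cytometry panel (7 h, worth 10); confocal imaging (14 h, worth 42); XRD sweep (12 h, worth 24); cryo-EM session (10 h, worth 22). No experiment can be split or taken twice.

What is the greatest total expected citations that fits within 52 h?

Density check — confocal imaging 3.00, SAXS beamtime 2.29, sequencing lane 2.25 are the best per h.
The ratio heuristic lands on SAXS beamtime + sequencing lane + confocal imaging + cryo-EM session (121) but leaves 3 h idle.
Replace cryo-EM session with XRD sweep: the trade gains 2 net, giving 123 at 51 h.
The closest alternative, mass-spec batch + SAXS beamtime + confocal imaging, reaches only 122.

123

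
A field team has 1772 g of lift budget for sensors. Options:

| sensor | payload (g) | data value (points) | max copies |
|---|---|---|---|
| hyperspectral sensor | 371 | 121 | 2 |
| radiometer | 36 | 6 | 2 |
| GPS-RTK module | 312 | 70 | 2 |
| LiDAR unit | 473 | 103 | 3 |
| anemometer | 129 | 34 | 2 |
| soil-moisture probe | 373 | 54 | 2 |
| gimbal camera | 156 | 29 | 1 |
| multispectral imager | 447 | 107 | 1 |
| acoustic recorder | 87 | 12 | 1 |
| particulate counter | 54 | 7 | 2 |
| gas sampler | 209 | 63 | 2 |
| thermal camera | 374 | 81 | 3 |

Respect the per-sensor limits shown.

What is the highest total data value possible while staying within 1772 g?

Filling by ratio: 2×hyperspectral sensor + radiometer + GPS-RTK module + 2×anemometer + 2×gas sampler for 512, with 6 g left unused.
The 441 g tied up in GPS-RTK module and anemometer is better spent on multispectral imager — total rises to 515 (1772 g).

515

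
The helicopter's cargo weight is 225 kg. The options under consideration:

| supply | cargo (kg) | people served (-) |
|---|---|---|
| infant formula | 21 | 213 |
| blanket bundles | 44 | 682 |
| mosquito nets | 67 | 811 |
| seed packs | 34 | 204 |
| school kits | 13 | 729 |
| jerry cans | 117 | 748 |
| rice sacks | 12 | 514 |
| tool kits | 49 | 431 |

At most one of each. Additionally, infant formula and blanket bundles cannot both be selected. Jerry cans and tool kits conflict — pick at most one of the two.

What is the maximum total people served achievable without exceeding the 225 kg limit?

3371

Blanket bundles + mosquito nets + seed packs + school kits + rice sacks + tool kits uses 219 of the 225 kg and totals 3371.
No other feasible combination exceeds 3371.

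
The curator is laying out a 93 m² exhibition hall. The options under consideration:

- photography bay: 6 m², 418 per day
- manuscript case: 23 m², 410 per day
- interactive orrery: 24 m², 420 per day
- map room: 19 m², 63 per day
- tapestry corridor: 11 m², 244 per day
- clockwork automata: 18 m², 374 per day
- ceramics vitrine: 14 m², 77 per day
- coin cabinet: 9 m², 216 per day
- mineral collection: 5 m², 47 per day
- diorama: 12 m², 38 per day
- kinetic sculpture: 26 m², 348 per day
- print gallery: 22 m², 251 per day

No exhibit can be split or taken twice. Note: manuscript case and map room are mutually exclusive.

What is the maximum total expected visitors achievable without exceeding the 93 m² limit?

2082

By expected visitors per m²: photography bay 69.67, coin cabinet 24.00, tapestry corridor 22.18, clockwork automata 20.78 lead.
Photography bay + manuscript case + interactive orrery + tapestry corridor + clockwork automata + coin cabinet uses 91 of the 93 m² and totals 2082.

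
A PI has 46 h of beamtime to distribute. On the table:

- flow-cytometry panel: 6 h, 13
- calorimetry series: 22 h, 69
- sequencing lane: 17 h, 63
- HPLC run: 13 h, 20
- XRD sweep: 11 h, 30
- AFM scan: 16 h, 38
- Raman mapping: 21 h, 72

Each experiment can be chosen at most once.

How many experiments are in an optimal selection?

Optimal total is 148.
One optimal bundle: flow-cytometry panel + sequencing lane + Raman mapping (44 h).
All optima have 3 experiments.

3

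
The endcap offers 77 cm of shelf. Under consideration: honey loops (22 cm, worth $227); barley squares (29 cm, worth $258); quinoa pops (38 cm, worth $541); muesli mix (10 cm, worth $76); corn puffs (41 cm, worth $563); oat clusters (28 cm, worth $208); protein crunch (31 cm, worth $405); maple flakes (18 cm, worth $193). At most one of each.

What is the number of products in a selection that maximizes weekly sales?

2

Best achievable weekly sales is 968.
For example corn puffs + protein crunch achieves it, using 72 cm.
Every optimal selection uses 2 products.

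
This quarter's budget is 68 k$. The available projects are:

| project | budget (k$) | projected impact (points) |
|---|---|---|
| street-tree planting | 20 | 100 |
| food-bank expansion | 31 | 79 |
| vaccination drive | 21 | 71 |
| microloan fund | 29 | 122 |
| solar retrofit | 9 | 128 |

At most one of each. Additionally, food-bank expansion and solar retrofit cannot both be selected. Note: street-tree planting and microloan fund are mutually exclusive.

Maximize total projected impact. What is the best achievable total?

By projected impact per k$: solar retrofit 14.22, street-tree planting 5.00, microloan fund 4.21 lead.
Vaccination drive + microloan fund + solar retrofit uses 59 of the 68 k$ and totals 321.
An exhaustive check of the 32 subsets confirms 321.

321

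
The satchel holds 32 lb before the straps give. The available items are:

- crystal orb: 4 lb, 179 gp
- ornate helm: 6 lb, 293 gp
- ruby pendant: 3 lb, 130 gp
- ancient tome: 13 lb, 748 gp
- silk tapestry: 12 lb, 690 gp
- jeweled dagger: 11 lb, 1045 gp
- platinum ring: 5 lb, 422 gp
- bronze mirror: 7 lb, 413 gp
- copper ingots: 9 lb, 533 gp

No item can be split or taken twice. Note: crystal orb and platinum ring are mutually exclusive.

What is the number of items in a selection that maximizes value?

4

Optimal total is 2413.
One optimal bundle: jeweled dagger + platinum ring + bronze mirror + copper ingots (32 lb).
All optima have 4 items.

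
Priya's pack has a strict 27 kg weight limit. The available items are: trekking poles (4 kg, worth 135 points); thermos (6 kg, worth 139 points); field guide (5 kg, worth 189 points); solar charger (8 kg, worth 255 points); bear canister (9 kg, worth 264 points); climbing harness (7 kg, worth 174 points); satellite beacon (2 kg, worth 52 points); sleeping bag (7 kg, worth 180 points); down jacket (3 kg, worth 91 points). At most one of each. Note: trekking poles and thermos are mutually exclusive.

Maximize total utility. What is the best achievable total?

851

Filling by ratio: trekking poles + field guide + solar charger + satellite beacon + down jacket for 722, with 5 kg left unused.
Dropping trekking poles frees 4 kg; slotting in bear canister (9 kg) lifts the total to 851 at 27 kg.
That's the maximum — no feasible swap from here does better than 851.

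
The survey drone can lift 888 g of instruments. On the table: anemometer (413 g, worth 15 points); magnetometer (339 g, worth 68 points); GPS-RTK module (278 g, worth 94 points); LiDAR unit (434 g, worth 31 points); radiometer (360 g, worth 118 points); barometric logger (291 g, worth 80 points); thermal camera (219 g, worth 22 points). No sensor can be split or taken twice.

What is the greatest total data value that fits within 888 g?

234

Taking GPS-RTK module + radiometer + thermal camera: 857 g used, 234 in data value.
The closest alternative, radiometer + barometric logger + thermal camera, reaches only 220.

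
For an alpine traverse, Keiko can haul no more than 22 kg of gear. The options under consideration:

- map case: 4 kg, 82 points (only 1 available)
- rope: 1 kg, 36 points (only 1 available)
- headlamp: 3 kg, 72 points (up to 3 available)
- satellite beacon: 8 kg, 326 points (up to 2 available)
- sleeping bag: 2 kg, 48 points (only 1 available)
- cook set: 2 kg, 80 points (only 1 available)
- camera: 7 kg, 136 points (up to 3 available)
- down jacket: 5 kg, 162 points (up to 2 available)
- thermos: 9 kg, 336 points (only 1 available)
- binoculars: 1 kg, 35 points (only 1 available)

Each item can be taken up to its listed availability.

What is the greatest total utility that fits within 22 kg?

851

Rope + 2×satellite beacon + sleeping bag + cook set + binoculars uses 22 of the 22 kg and totals 851.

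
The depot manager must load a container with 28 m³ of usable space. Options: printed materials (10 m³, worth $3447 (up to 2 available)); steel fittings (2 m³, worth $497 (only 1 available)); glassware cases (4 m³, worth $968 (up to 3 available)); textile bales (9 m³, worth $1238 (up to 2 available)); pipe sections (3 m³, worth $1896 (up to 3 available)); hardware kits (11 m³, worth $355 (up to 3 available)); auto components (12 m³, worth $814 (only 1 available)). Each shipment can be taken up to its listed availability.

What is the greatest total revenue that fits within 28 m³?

11183

Ranking by ratio (revenue/m³): pipe sections 632.00, printed materials 344.70, steel fittings 248.50, glassware cases 242.00.
Greedy by ratio would take printed materials + steel fittings + glassware cases + 3×pipe sections: 25 m³ used, total 10600.
Replace glassware cases and pipe sections with printed materials: the trade gains 583 net, giving 11183 at 28 m³.
That's the maximum — no swap from here does better than 11183.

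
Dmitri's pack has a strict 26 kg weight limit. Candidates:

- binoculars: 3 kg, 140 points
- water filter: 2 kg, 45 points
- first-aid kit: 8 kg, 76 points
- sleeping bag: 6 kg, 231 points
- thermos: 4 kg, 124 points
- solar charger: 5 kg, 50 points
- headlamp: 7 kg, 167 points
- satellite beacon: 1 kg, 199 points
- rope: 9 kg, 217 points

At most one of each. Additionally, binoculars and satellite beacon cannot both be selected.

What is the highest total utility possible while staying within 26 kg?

Density check — satellite beacon 199.00, binoculars 46.67, sleeping bag 38.50 are the best per kg.
Best packing: water filter + sleeping bag + headlamp + satellite beacon + rope — 25 kg, 859 total.
That's the maximum — no feasible swap from here does better than 859.

859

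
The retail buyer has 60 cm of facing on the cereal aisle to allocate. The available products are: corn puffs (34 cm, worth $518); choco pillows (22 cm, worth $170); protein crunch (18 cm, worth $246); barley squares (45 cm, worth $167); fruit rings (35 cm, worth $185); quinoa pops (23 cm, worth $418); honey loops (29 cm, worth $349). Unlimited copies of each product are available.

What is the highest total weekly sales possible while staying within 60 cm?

936

Greedy by ratio would take 2×quinoa pops: 46 cm used, total 836.
Replace quinoa pops with corn puffs: the trade gains 100 net, giving 936 at 57 cm.
That's the maximum — no swap from here does better than 936.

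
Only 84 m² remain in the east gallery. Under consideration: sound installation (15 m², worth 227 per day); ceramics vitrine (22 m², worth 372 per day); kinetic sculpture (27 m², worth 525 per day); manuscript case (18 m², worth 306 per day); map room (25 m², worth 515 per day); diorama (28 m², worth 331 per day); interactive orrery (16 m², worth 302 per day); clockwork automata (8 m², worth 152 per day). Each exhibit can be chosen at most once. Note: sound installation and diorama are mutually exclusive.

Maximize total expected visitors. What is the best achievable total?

1569

Taking the top-ratio exhibits first gives kinetic sculpture + map room + interactive orrery + clockwork automata for 1494 (76 m²).
The 8 m² tied up in clockwork automata is better spent on sound installation — total rises to 1569 (83 m²).
The spare 1 m² is too small for any remaining exhibit, and no feasible exchange beats 1569.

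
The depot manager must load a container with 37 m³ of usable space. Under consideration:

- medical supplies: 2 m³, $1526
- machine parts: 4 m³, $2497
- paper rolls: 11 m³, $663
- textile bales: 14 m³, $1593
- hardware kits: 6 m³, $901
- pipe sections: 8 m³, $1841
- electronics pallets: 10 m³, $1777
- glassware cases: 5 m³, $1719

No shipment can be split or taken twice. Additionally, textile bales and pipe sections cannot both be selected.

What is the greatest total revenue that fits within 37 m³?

10261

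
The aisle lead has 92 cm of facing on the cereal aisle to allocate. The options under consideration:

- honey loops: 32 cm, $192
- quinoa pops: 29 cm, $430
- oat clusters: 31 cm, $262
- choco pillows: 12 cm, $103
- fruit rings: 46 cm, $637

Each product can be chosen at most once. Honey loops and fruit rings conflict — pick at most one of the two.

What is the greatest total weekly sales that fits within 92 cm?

1170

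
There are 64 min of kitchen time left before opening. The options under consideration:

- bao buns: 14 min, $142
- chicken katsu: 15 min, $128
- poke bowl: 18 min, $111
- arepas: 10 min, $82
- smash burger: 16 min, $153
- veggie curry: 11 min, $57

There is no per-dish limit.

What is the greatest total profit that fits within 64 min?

612

Greedy by ratio would take 4×bao buns: 56 min used, total 568.
The 56 min tied up in 4×bao buns is better spent on 4×smash burger — total rises to 612 (64 min).
That's the maximum — no swap from here does better than 612.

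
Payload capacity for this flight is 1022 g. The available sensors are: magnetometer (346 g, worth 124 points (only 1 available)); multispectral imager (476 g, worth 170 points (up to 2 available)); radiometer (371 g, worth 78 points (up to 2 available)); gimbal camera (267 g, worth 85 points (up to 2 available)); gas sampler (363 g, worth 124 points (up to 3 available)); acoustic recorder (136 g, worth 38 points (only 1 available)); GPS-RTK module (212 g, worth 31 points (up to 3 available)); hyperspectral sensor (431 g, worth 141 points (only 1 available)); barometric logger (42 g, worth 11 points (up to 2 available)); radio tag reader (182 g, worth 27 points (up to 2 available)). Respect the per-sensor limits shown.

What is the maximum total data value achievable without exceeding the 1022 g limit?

351

Taking the top-ratio sensors first gives magnetometer + multispectral imager + acoustic recorder + barometric logger for 343 (1000 g).
Replace magnetometer and acoustic recorder with multispectral imager: the trade gains 8 net, giving 351 at 994 g.
The spare 28 g is too small for any remaining sensor, and no exchange beats 351.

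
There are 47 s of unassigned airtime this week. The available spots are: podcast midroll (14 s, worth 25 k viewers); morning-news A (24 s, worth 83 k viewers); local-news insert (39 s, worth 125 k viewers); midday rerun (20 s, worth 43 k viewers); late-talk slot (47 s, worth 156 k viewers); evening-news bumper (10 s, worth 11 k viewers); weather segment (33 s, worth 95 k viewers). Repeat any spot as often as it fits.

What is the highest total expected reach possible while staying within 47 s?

156

Density check — morning-news A 3.46, late-talk slot 3.32, local-news insert 3.21, weather segment 2.88 are the best per s.
Filling by ratio: morning-news A + midday rerun for 126, with 3 s left unused.
Dropping morning-news A and midday rerun frees 44 s; slotting in late-talk slot (47 s) lifts the total to 156 at 47 s.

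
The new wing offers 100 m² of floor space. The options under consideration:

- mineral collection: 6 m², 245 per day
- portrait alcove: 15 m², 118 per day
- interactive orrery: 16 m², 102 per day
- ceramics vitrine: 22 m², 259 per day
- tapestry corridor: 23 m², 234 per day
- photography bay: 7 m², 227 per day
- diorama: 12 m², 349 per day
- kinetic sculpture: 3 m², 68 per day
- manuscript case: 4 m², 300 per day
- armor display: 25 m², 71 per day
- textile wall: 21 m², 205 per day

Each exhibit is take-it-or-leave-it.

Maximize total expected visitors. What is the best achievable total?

1887

The ratio ordering already packs tightly: mineral collection + ceramics vitrine + tapestry corridor + photography bay + diorama + kinetic sculpture + manuscript case + textile wall, 98 m², 1887.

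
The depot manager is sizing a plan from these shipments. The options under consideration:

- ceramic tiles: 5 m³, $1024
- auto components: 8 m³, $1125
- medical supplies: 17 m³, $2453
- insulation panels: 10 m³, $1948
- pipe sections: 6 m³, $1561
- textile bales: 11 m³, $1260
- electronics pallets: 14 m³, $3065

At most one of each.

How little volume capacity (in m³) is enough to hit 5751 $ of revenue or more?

Minimise m³ subject to total revenue ≥ 5751.
auto components + pipe sections + electronics pallets: 5751 revenue at 28 m³.
Below 28 m³ the best achievable stays under 5751.

28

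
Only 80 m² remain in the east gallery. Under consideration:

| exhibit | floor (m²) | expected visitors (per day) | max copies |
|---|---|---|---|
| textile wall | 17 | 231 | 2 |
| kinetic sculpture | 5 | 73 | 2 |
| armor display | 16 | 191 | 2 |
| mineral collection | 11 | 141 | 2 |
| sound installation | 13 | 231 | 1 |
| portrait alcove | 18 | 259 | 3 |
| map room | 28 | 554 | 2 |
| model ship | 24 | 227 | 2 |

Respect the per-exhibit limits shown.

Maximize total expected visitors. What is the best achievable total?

Taking 2×kinetic sculpture + sound installation + 2×map room: 79 m² used, 1485 in expected visitors.
That's the maximum — no swap from here does better than 1485.

1485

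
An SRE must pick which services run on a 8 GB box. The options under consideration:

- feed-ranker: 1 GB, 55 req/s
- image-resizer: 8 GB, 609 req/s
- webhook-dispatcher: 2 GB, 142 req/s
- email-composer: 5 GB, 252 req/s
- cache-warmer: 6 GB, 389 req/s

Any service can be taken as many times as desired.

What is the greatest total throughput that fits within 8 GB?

609

By throughput per GB: image-resizer 76.12, webhook-dispatcher 71.00, cache-warmer 64.83 lead.
Image-resizer uses 8 of the 8 GB and totals 609.
No other feasible combination exceeds 609.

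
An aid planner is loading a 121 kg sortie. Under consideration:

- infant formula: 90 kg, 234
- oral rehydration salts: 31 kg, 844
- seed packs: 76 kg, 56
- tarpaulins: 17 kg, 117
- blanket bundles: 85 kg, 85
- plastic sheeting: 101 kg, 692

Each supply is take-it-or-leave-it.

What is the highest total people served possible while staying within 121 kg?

By people served per kg: oral rehydration salts 27.23, tarpaulins 6.88, plastic sheeting 6.85, infant formula 2.60 lead.
A density-first pass picks oral rehydration salts + tarpaulins — 961 at 48 kg.
The 17 kg tied up in tarpaulins is better spent on infant formula — total rises to 1078 (121 kg).
An exhaustive check of the 64 subsets confirms 1078.

1078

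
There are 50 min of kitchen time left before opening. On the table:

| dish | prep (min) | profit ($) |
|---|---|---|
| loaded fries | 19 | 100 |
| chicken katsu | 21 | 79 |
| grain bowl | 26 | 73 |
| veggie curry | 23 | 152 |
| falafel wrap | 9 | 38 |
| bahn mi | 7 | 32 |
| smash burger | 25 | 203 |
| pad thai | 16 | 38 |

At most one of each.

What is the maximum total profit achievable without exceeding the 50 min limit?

355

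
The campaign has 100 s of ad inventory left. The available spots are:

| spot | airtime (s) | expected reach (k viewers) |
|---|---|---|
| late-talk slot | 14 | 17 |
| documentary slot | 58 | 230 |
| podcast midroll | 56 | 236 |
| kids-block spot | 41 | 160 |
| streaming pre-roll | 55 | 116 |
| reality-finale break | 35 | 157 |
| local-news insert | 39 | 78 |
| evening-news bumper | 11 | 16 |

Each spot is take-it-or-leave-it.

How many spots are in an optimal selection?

Best achievable expected reach is 396.
podcast midroll + kids-block spot hits 396 at 97 s.
Any selection reaching 396 contains exactly 2 spots.

2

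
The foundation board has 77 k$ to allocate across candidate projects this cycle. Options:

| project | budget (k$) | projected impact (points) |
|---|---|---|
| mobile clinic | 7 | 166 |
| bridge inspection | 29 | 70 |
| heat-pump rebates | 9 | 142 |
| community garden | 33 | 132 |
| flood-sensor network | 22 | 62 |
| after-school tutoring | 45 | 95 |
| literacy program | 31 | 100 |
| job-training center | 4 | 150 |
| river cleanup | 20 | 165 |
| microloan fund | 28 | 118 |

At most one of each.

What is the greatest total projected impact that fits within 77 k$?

Taking the top-ratio projects first gives mobile clinic + heat-pump rebates + job-training center + river cleanup + microloan fund for 741 (68 k$).
Dropping microloan fund frees 28 k$; slotting in community garden (33 k$) lifts the total to 755 at 73 k$.
No other feasible combination exceeds 755.

755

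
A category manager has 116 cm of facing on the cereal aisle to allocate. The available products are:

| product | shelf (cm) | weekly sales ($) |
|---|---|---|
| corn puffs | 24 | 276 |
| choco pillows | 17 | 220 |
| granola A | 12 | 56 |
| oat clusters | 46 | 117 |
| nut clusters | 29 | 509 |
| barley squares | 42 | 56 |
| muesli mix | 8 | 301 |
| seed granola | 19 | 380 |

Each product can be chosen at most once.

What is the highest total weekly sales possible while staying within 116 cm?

By weekly sales per cm: muesli mix 37.62, seed granola 20.00, nut clusters 17.55 lead.
Best packing: corn puffs + choco pillows + granola A + nut clusters + muesli mix + seed granola — 109 cm, 1742 total.
Runner-up corn puffs + choco pillows + nut clusters + muesli mix + seed granola tops out at 1686.

1742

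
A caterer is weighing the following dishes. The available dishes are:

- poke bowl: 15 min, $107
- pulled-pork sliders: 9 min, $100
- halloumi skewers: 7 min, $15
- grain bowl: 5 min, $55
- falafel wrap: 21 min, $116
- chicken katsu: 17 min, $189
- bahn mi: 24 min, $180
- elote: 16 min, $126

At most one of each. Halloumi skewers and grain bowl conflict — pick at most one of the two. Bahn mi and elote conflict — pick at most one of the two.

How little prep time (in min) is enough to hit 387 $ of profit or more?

41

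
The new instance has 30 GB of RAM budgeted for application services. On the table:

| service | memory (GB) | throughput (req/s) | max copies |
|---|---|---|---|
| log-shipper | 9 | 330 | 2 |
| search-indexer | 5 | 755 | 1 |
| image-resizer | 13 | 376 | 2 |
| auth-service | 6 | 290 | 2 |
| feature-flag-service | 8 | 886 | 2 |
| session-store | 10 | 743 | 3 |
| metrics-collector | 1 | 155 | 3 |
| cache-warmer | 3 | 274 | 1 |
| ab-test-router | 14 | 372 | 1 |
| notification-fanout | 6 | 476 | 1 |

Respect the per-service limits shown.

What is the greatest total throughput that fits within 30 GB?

3468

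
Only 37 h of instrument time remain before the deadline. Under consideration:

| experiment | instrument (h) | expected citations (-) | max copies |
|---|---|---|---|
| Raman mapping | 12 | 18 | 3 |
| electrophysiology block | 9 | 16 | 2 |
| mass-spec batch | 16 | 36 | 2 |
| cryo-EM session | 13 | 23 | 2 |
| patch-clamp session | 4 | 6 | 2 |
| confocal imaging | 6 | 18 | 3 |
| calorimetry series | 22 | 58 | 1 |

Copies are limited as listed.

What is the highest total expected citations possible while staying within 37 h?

By expected citations per h: confocal imaging 3.00, calorimetry series 2.64, mass-spec batch 2.25, electrophysiology block 1.78 lead.
The ratio heuristic lands on mass-spec batch + 3×confocal imaging (90) but leaves 3 h idle.
The 22 h tied up in mass-spec batch and confocal imaging is better spent on calorimetry series — total rises to 94 (34 h).
Every other selection either busts 37 h or exceeds an availability limit or fails to beat 94.

94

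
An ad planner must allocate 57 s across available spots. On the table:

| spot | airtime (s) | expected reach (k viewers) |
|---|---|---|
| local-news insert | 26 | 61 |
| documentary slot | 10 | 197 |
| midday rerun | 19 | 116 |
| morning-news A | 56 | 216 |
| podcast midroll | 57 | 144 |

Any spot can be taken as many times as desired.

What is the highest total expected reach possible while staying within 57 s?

985

Ranking by ratio (expected reach/s): documentary slot 19.70, midday rerun 6.11, morning-news A 3.86, podcast midroll 2.53.
Taking 5×documentary slot: 50 s used, 985 in expected reach.
Nothing else within 57 s beats 985.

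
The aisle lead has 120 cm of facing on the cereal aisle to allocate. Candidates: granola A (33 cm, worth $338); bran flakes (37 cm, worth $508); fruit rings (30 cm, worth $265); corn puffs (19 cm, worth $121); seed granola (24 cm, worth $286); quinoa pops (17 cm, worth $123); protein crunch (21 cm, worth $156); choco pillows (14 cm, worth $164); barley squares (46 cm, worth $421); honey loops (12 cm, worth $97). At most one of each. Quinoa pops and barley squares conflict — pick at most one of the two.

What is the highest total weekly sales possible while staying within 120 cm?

1393

Best packing: granola A + bran flakes + seed granola + choco pillows + honey loops — 120 cm, 1393 total.
No other feasible combination exceeds 1393.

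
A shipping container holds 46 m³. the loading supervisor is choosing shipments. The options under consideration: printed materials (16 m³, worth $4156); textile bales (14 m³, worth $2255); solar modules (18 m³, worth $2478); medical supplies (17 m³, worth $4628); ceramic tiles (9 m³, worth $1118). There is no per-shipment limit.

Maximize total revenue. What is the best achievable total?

Ranking by ratio (revenue/m³): medical supplies 272.24, printed materials 259.75, textile bales 161.07, solar modules 137.67.
Taking the top-ratio shipments first gives 2×medical supplies + ceramic tiles for 10374 (43 m³).
The 43 m³ tied up in 2×medical supplies and ceramic tiles is better spent on 2×printed materials + textile bales — total rises to 10567 (46 m³).
That's the maximum — no swap from here does better than 10567.

10567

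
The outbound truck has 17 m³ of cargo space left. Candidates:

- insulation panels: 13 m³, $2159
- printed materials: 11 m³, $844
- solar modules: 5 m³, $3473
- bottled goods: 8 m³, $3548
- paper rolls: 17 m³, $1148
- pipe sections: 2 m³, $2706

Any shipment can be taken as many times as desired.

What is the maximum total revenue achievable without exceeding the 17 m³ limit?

21648

8×pipe sections uses 16 of the 17 m³ and totals 21648.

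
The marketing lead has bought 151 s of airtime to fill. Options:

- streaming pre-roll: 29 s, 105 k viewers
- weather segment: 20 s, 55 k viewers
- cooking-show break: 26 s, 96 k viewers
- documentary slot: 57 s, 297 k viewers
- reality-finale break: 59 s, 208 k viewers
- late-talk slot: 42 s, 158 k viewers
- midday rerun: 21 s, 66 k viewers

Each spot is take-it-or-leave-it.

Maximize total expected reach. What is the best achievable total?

626

The ratio heuristic lands on cooking-show break + documentary slot + late-talk slot + midday rerun (617) but leaves 5 s idle.
The 26 s tied up in cooking-show break is better spent on streaming pre-roll — total rises to 626 (149 s).
Next best is cooking-show break + documentary slot + late-talk slot + midday rerun at 617 (146 s) — short by 9.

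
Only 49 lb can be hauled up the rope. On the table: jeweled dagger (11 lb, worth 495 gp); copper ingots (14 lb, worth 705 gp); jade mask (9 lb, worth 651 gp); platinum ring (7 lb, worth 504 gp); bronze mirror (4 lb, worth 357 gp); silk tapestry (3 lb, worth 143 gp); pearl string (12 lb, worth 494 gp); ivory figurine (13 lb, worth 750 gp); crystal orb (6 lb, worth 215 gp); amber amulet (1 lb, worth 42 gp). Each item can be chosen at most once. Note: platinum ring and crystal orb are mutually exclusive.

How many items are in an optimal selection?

Optimal total is 3009.
copper ingots + jade mask + platinum ring + bronze mirror + ivory figurine + amber amulet hits 3009 at 48 lb.
All optima have 6 items.

6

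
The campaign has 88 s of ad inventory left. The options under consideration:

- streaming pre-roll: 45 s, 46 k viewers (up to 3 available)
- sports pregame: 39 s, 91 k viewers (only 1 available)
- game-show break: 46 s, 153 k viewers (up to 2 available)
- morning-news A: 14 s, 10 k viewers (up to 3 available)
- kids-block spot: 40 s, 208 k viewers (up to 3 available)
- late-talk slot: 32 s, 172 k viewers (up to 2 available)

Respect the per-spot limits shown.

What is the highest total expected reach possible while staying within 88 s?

Density check — late-talk slot 5.38, kids-block spot 5.20, game-show break 3.33 are the best per s.
A density-first pass picks morning-news A + 2×late-talk slot — 354 at 78 s.
The 78 s tied up in morning-news A and 2×late-talk slot is better spent on 2×kids-block spot — total rises to 416 (80 s).
Every other selection either busts 88 s or exceeds an availability limit or fails to beat 416.

416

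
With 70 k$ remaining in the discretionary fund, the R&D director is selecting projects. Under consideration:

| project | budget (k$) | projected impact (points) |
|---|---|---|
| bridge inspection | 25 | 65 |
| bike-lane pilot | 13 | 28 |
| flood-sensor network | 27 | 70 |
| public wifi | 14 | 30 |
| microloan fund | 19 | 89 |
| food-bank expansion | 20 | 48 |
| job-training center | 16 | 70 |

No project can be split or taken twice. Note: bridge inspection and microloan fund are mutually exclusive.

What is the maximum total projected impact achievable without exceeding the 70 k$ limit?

237

Public wifi + microloan fund + food-bank expansion + job-training center uses 69 of the 70 k$ and totals 237.
The closest alternative, bike-lane pilot + microloan fund + food-bank expansion + job-training center, reaches only 235.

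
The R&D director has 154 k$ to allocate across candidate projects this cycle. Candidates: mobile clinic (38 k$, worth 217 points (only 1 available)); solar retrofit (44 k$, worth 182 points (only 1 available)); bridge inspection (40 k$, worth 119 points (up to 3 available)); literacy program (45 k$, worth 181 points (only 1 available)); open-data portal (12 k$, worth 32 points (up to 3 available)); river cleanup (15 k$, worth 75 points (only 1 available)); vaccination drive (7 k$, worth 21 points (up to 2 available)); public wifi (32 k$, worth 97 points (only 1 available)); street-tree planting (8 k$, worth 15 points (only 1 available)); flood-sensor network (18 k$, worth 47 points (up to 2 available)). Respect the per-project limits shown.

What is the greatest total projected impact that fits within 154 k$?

687

Density check — mobile clinic 5.71, river cleanup 5.00, solar retrofit 4.14, literacy program 4.02 are the best per k$.
Filling by ratio: mobile clinic + solar retrofit + literacy program + river cleanup + vaccination drive for 676, with 5 k$ left unused.
Replace vaccination drive with open-data portal: the trade gains 11 net, giving 687 at 154 k$.
Nothing else within 154 k$ beats 687.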